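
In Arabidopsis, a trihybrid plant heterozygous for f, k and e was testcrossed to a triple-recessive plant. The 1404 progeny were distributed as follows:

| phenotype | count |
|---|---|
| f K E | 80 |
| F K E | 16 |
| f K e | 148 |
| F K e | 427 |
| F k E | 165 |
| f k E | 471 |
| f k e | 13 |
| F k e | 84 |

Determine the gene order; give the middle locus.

e

The two most frequent reciprocal classes, f k E and F K e, are the parental types, so the F1 was f k E / F K e.
The two rarest classes, f k e and F K E, are the double crossovers. Comparing them with the parentals, only the e allele has switched, so e is the middle locus and the order is k – e – f.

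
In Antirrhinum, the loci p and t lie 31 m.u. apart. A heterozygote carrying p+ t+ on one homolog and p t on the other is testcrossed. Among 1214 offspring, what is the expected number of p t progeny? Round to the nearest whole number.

419

A map distance of 31 m.u. corresponds to a recombination frequency of 0.310.
The F1 is p+ t+ / p t, so p t is a parental gamete class with expected frequency (1 − r)/2 = 0.690/2 = 0.3450.
Expected number = 0.3450 × 1214 = 418.83 ≈ 419.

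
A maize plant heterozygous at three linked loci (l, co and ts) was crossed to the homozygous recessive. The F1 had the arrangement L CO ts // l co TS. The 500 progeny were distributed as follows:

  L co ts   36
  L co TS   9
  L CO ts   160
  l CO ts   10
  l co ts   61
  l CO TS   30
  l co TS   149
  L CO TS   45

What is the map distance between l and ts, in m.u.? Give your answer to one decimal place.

The two rarest classes, l CO ts and L co TS, are the double crossovers. Comparing them with the parentals, only the l allele has switched, so l is the middle locus and the order is ts – l – co.
Crossovers in the ts–l interval produce the single-crossover classes L CO TS and l co ts (45 + 61 = 106) plus the double crossovers (19).
RF(ts–l) = (106 + 19) / 500 = 125/500 = 0.2500 → 25.0 m.u.

25.0 m.u.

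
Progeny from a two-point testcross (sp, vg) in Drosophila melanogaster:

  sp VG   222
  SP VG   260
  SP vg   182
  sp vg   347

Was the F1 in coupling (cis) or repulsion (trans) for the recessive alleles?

The two most frequent classes are SP VG (260) and sp vg (347); these are the parental (non-recombinant) types.
So the F1 carried SP VG on one chromosome and sp vg on the other — the recessive alleles are on the same chromosome (cis / coupling).

cis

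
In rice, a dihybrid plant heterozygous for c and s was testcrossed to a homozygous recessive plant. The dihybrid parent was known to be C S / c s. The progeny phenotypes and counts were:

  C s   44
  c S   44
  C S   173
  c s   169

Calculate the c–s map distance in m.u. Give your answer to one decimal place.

20.5 m.u.

The recombinant classes are C s and c S: 44 + 44 = 88.
Recombination frequency = 88/430 = 0.2047 ≈ 20.5%, i.e. 20.5 m.u.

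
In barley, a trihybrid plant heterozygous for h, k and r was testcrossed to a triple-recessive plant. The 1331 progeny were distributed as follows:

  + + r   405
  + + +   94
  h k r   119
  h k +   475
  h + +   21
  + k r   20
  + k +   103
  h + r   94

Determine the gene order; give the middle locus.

The two most frequent reciprocal classes, + + r and h k +, are the parental types, so the F1 was + + r / h k +.
The two rarest classes, + k r and h + +, are the double crossovers. Comparing them with the parentals, only the k allele has switched, so k is the middle locus and the order is h – k – r.

k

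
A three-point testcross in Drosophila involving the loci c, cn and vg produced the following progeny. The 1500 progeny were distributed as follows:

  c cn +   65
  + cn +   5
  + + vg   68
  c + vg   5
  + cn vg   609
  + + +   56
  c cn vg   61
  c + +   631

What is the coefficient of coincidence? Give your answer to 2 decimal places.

0.83

The two most frequent reciprocal classes, + cn vg and c + +, are the parental types, so the F1 was + cn vg / c + +.
The two rarest classes, + cn + and c + vg, are the double crossovers. Comparing them with the parentals, only the vg allele has switched, so vg is the middle locus and the order is c – vg – cn.
c–vg: (117 + 10)/1500 = 0.0847; vg–cn: (133 + 10)/1500 = 0.0953.
Expected DCO frequency = 0.0847 × 0.0953 ≈ 0.00807; observed = 10/1500 ≈ 0.00667.
Coefficient of coincidence = 0.00667/0.00807 ≈ 0.83.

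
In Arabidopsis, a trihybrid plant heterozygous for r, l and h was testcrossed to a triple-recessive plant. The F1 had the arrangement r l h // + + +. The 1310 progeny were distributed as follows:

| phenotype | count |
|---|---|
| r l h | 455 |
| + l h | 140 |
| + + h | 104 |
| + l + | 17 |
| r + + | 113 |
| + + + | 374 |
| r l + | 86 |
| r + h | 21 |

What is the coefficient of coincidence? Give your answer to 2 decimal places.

0.75

The two rarest classes, r + h and + l +, are the double crossovers. Comparing them with the parentals, only the l allele has switched, so l is the middle locus and the order is r – l – h.
r–l: (253 + 38)/1310 = 0.2221; l–h: (190 + 38)/1310 = 0.1740.
Expected DCO frequency = 0.2221 × 0.1740 ≈ 0.03865; observed = 38/1310 ≈ 0.02901.
Coefficient of coincidence = 0.02901/0.03865 ≈ 0.75.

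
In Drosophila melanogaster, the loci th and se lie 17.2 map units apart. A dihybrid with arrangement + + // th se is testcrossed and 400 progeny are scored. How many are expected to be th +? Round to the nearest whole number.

34

A map distance of 17.2 map units corresponds to a recombination frequency of 0.172.
The F1 is + + / th se, so th + is a recombinant gamete class with expected frequency r/2 = 0.172/2 = 0.0860.
Expected number = 0.0860 × 400 = 34.40 ≈ 34.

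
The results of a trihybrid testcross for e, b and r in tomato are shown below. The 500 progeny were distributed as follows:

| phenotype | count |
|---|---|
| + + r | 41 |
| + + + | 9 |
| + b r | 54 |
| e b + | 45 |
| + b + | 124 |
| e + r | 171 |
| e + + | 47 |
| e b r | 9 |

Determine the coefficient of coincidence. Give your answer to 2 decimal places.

0.73

The two most frequent reciprocal classes, e + r and + b +, are the parental types, so the F1 was e + r / + b +.
The two rarest classes, e b r and + + +, are the double crossovers. Comparing them with the parentals, only the b allele has switched, so b is the middle locus and the order is e – b – r.
e–b: (86 + 18)/500 = 0.2080; b–r: (101 + 18)/500 = 0.2380.
Expected DCO frequency = 0.2080 × 0.2380 ≈ 0.04950; observed = 18/500 ≈ 0.03600.
Coefficient of coincidence = 0.03600/0.04950 ≈ 0.73.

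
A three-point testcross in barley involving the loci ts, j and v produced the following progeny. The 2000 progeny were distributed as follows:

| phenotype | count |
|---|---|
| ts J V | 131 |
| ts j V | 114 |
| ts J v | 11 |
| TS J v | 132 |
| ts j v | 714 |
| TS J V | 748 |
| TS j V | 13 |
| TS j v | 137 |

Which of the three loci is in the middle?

The two most frequent reciprocal classes, ts j v and TS J V, are the parental types, so the F1 was ts j v / TS J V.
The two rarest classes, ts J v and TS j V, are the double crossovers. Comparing them with the parentals, only the j allele has switched, so j is the middle locus and the order is v – j – ts.

j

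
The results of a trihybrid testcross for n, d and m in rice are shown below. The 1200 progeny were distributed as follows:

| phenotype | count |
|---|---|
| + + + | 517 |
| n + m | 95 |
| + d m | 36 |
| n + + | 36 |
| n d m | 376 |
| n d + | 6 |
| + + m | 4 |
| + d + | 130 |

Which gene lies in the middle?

The two most frequent reciprocal classes, n d m and + + +, are the parental types, so the F1 was n d m / + + +.
The two rarest classes, n d + and + + m, are the double crossovers. Comparing them with the parentals, only the m allele has switched, so m is the middle locus and the order is n – m – d.

m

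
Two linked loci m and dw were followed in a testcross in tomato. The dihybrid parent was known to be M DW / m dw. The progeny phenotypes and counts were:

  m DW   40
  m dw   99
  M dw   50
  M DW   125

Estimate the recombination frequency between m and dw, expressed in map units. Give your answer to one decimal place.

The recombinant classes are M dw and m DW: 50 + 40 = 90.
Recombination frequency = 90/314 = 0.2866 ≈ 28.7%, i.e. 28.7 map units.

28.7 map units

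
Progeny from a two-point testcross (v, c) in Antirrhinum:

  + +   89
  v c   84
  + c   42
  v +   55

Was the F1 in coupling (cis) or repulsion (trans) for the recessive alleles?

cis

The two most frequent classes are + + (89) and v c (84); these are the parental (non-recombinant) types.
So the F1 carried + + on one chromosome and v c on the other — the recessive alleles are on the same chromosome (cis / coupling).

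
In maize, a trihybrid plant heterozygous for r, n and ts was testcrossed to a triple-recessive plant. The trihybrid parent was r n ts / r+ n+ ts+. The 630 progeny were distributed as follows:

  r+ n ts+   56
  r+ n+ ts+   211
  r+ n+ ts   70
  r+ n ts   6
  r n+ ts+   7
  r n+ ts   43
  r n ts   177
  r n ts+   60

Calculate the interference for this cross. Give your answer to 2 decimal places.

0.49

The two rarest classes, r+ n ts and r n+ ts+, are the double crossovers. Comparing them with the parentals, only the r allele has switched, so r is the middle locus and the order is n – r – ts.
n–r: (99 + 13)/630 = 0.1778; r–ts: (130 + 13)/630 = 0.2270.
Expected DCO frequency = 0.1778 × 0.2270 ≈ 0.04036; observed = 13/630 ≈ 0.02063.
Coefficient of coincidence = 0.02063/0.04036 ≈ 0.51; interference = 1 − 0.51 = 0.49.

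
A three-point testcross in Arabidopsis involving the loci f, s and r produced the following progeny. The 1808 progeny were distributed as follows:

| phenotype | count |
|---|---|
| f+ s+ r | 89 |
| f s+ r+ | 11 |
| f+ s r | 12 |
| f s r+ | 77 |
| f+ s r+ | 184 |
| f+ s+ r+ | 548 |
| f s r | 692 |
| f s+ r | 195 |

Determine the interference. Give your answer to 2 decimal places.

0.45

The two most frequent reciprocal classes, f+ s+ r+ and f s r, are the parental types, so the F1 was f+ s+ r+ / f s r.
The two rarest classes, f s+ r+ and f+ s r, are the double crossovers. Comparing them with the parentals, only the f allele has switched, so f is the middle locus and the order is s – f – r.
s–f: (379 + 23)/1808 = 0.2223; f–r: (166 + 23)/1808 = 0.1045.
Expected DCO frequency = 0.2223 × 0.1045 ≈ 0.02323; observed = 23/1808 ≈ 0.01272.
Coefficient of coincidence = 0.01272/0.02323 ≈ 0.55; interference = 1 − 0.55 = 0.45.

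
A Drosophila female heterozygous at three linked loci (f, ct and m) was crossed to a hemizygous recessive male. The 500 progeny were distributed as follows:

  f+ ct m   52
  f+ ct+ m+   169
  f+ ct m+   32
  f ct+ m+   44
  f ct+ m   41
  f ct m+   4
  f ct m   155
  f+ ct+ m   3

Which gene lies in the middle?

m

The two most frequent reciprocal classes, f+ ct+ m+ and f ct m, are the parental types, so the F1 was f+ ct+ m+ / f ct m.
The two rarest classes, f+ ct+ m and f ct m+, are the double crossovers. Comparing them with the parentals, only the m allele has switched, so m is the middle locus and the order is ct – m – f.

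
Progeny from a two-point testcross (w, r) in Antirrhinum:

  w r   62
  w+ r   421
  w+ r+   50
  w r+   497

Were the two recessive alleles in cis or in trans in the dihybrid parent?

trans

The two most frequent classes are w+ r (421) and w r+ (497); these are the parental (non-recombinant) types.
So the F1 carried w+ r on one chromosome and w r+ on the other — the recessive alleles are on opposite chromosomes (trans / repulsion).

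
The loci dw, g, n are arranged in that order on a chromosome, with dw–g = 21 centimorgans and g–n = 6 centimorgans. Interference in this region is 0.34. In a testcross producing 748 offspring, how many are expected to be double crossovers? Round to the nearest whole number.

Map distances give recombination frequencies of 0.210 and 0.060 for the two intervals.
With interference 0.34 (so coincidence = 0.66), expected double-crossover frequency = 0.210 × 0.060 × 0.66 = 0.00832.
Expected number = 0.00832 × 748 = 6.22 ≈ 6.

6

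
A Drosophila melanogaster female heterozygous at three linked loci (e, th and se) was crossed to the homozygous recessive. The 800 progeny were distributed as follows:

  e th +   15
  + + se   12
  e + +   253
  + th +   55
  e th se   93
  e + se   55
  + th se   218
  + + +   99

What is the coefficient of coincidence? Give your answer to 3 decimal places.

0.720

The two most frequent reciprocal classes, e + + and + th se, are the parental types, so the F1 was e + + / + th se.
The two rarest classes, e th + and + + se, are the double crossovers. Comparing them with the parentals, only the th allele has switched, so th is the middle locus and the order is e – th – se.
e–th: (192 + 27)/800 = 0.2737; th–se: (110 + 27)/800 = 0.1713.
Expected DCO frequency = 0.2737 × 0.1713 ≈ 0.04688; observed = 27/800 ≈ 0.03375.
Coefficient of coincidence = 0.03375/0.04688 ≈ 0.720.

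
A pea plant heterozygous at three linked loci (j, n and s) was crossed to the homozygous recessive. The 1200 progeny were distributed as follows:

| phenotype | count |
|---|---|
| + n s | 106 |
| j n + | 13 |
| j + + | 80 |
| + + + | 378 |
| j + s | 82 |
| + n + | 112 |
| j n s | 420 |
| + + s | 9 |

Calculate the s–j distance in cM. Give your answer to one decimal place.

17.3 cM

The two most frequent reciprocal classes, j n s and + + +, are the parental types, so the F1 was j n s / + + +.
The two rarest classes, j n + and + + s, are the double crossovers. Comparing them with the parentals, only the s allele has switched, so s is the middle locus and the order is n – s – j.
Crossovers in the s–j interval produce the single-crossover classes + n s and j + + (106 + 80 = 186) plus the double crossovers (22).
RF(s–j) = (186 + 22) / 1200 = 208/1200 = 0.1733 → 17.3 cM.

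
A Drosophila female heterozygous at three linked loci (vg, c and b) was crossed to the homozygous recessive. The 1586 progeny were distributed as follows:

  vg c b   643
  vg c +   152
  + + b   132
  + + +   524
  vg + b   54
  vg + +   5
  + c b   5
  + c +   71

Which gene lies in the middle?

vg

The two most frequent reciprocal classes, vg c b and + + +, are the parental types, so the F1 was vg c b / + + +.
The two rarest classes, + c b and vg + +, are the double crossovers. Comparing them with the parentals, only the vg allele has switched, so vg is the middle locus and the order is b – vg – c.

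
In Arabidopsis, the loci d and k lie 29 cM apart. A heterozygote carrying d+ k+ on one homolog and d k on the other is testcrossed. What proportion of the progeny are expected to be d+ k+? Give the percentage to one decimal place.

35.5%

A map distance of 29 cM corresponds to a recombination frequency of 0.290.
The F1 is d+ k+ / d k, so d+ k+ is a parental gamete class with expected frequency (1 − r)/2 = 0.710/2 = 0.3550.
That is 0.3550 = 35.5% of the progeny.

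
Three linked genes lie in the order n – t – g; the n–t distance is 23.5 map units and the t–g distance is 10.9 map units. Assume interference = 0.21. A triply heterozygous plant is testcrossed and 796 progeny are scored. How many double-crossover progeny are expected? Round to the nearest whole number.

Map distances give recombination frequencies of 0.235 and 0.109 for the two intervals.
With interference 0.21 (so coincidence = 0.79), expected double-crossover frequency = 0.235 × 0.109 × 0.79 = 0.02024.
Expected number = 0.02024 × 796 = 16.11 ≈ 16.

16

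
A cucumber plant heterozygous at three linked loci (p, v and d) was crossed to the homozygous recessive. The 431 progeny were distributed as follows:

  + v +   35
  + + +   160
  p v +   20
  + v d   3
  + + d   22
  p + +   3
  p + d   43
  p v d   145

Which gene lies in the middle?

p

The two most frequent reciprocal classes, + + + and p v d, are the parental types, so the F1 was + + + / p v d.
The two rarest classes, p + + and + v d, are the double crossovers. Comparing them with the parentals, only the p allele has switched, so p is the middle locus and the order is v – p – d.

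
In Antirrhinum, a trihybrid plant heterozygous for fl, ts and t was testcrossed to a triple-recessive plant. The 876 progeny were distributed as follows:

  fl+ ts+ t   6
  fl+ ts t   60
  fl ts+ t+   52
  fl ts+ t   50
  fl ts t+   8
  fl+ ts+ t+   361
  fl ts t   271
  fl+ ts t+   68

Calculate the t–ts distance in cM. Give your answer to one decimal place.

15.1 cM

The two most frequent reciprocal classes, fl ts t and fl+ ts+ t+, are the parental types, so the F1 was fl ts t / fl+ ts+ t+.
The two rarest classes, fl ts t+ and fl+ ts+ t, are the double crossovers. Comparing them with the parentals, only the t allele has switched, so t is the middle locus and the order is fl – t – ts.
Crossovers in the t–ts interval produce the single-crossover classes fl ts+ t and fl+ ts t+ (50 + 68 = 118) plus the double crossovers (14).
RF(t–ts) = (118 + 14) / 876 = 132/876 = 0.1507 → 15.1 cM.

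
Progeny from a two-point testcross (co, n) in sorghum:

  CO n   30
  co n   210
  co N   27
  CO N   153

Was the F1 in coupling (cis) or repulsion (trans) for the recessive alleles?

cis

The two most frequent classes are CO N (153) and co n (210); these are the parental (non-recombinant) types.
So the F1 carried CO N on one chromosome and co n on the other — the recessive alleles are on the same chromosome (cis / coupling).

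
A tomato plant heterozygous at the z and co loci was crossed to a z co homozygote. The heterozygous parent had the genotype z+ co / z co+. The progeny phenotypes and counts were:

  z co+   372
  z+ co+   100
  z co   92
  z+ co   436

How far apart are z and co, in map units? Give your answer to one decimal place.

19.2 map units

The recombinant classes are z+ co+ and z co: 100 + 92 = 192.
Recombination frequency = 192/1000 = 0.1920 ≈ 19.2%, i.e. 19.2 map units.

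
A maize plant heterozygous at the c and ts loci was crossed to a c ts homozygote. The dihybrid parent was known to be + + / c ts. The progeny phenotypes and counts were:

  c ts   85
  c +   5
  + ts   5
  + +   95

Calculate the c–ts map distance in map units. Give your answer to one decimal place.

5.3 map units

The recombinant classes are + ts and c +: 5 + 5 = 10.
Recombination frequency = 10/190 = 0.0526 ≈ 5.3%, i.e. 5.3 map units.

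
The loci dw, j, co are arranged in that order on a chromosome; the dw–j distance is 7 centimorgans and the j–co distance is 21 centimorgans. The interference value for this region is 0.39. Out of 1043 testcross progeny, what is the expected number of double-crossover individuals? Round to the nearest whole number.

9

Map distances give recombination frequencies of 0.070 and 0.210 for the two intervals.
With interference 0.39 (so coincidence = 0.61), expected double-crossover frequency = 0.070 × 0.210 × 0.61 = 0.00897.
Expected number = 0.00897 × 1043 = 9.35 ≈ 9.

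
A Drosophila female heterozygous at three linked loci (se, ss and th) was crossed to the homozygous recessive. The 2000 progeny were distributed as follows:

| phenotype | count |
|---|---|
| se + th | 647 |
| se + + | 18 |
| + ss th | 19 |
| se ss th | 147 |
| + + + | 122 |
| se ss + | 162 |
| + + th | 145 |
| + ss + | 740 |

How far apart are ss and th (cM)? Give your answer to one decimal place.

The two most frequent reciprocal classes, + ss + and se + th, are the parental types, so the F1 was + ss + / se + th.
The two rarest classes, + ss th and se + +, are the double crossovers. Comparing them with the parentals, only the th allele has switched, so th is the middle locus and the order is ss – th – se.
Crossovers in the ss–th interval produce the single-crossover classes + + + and se ss th (122 + 147 = 269) plus the double crossovers (37).
RF(ss–th) = (269 + 37) / 2000 = 306/2000 = 0.1530 → 15.3 cM.

15.3 cM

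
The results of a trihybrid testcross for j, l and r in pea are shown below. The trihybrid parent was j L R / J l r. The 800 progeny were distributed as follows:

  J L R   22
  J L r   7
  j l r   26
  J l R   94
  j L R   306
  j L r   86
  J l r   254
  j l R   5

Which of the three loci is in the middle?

l

The two rarest classes, j l R and J L r, are the double crossovers. Comparing them with the parentals, only the l allele has switched, so l is the middle locus and the order is j – l – r.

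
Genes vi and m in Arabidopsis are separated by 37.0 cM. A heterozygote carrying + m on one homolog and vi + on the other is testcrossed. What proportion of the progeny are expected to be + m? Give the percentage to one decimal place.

A map distance of 37.0 cM corresponds to a recombination frequency of 0.370.
The F1 is + m / vi +, so + m is a parental gamete class with expected frequency (1 − r)/2 = 0.630/2 = 0.3150.
That is 0.3150 = 31.5% of the progeny.

31.5%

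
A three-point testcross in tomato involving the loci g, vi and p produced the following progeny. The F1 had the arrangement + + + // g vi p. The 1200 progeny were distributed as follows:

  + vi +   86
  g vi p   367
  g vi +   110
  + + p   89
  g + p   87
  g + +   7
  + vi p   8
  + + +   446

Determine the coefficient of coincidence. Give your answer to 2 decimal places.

0.45

The two rarest classes, g + + and + vi p, are the double crossovers. Comparing them with the parentals, only the g allele has switched, so g is the middle locus and the order is p – g – vi.
p–g: (199 + 15)/1200 = 0.1783; g–vi: (173 + 15)/1200 = 0.1567.
Expected DCO frequency = 0.1783 × 0.1567 ≈ 0.02794; observed = 15/1200 ≈ 0.01250.
Coefficient of coincidence = 0.01250/0.02794 ≈ 0.45.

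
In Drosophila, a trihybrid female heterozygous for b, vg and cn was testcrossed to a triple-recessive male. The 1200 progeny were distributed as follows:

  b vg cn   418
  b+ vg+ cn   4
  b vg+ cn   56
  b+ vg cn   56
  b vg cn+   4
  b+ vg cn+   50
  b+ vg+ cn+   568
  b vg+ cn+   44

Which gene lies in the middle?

cn

The two most frequent reciprocal classes, b vg cn and b+ vg+ cn+, are the parental types, so the F1 was b vg cn / b+ vg+ cn+.
The two rarest classes, b vg cn+ and b+ vg+ cn, are the double crossovers. Comparing them with the parentals, only the cn allele has switched, so cn is the middle locus and the order is vg – cn – b.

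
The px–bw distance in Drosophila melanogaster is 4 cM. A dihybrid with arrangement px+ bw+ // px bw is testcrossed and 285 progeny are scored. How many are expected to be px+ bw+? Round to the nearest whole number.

A map distance of 4 cM corresponds to a recombination frequency of 0.040.
The F1 is px+ bw+ / px bw, so px+ bw+ is a parental gamete class with expected frequency (1 − r)/2 = 0.960/2 = 0.4800.
Expected number = 0.4800 × 285 = 136.80 ≈ 137.

137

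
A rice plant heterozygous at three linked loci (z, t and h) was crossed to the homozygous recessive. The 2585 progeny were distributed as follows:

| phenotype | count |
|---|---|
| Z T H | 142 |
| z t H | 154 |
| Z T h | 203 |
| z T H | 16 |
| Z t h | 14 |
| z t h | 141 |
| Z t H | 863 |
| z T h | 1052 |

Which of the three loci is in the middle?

The two most frequent reciprocal classes, Z t H and z T h, are the parental types, so the F1 was Z t H / z T h.
The two rarest classes, Z t h and z T H, are the double crossovers. Comparing them with the parentals, only the h allele has switched, so h is the middle locus and the order is z – h – t.

h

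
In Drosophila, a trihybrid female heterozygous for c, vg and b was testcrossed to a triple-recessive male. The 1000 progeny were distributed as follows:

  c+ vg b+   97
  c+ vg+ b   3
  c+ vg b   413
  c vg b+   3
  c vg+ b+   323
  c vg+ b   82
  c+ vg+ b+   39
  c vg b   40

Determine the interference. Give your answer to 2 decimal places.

0.62

The two most frequent reciprocal classes, c+ vg b and c vg+ b+, are the parental types, so the F1 was c+ vg b / c vg+ b+.
The two rarest classes, c+ vg+ b and c vg b+, are the double crossovers. Comparing them with the parentals, only the vg allele has switched, so vg is the middle locus and the order is b – vg – c.
b–vg: (179 + 6)/1000 = 0.1850; vg–c: (79 + 6)/1000 = 0.0850.
Expected DCO frequency = 0.1850 × 0.0850 ≈ 0.01572; observed = 6/1000 ≈ 0.00600.
Coefficient of coincidence = 0.00600/0.01572 ≈ 0.38; interference = 1 − 0.38 = 0.62.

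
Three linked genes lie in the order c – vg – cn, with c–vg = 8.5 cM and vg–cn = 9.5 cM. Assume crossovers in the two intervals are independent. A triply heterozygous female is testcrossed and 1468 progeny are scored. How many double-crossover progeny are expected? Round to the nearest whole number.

12

Map distances give recombination frequencies of 0.085 and 0.095 for the two intervals.
With no interference, expected double-crossover frequency = 0.085 × 0.095 = 0.00808.
Expected number = 0.00808 × 1468 = 11.85 ≈ 12.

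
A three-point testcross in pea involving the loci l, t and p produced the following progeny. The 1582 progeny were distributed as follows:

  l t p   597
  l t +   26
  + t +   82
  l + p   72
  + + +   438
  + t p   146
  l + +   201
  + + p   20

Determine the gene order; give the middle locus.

p

The two most frequent reciprocal classes, + + + and l t p, are the parental types, so the F1 was + + + / l t p.
The two rarest classes, + + p and l t +, are the double crossovers. Comparing them with the parentals, only the p allele has switched, so p is the middle locus and the order is t – p – l.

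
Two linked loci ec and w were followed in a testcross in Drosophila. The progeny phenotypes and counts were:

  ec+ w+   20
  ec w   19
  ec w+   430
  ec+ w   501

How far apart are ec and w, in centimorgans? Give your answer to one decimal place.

4.0 centimorgans

The two most frequent classes, ec+ w (501) and ec w+ (430), are the parental types, so the F1 was ec+ w / ec w+.
The recombinant classes are ec+ w+ and ec w: 20 + 19 = 39.
Recombination frequency = 39/970 = 0.0402 ≈ 4.0%, i.e. 4.0 centimorgans.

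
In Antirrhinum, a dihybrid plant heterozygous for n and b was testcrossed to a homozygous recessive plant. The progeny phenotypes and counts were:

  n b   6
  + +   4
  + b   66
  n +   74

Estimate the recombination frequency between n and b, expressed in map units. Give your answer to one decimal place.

The two most frequent classes, + b (66) and n + (74), are the parental types, so the F1 was + b / n +.
The recombinant classes are + + and n b: 4 + 6 = 10.
Recombination frequency = 10/150 = 0.0667 ≈ 6.7%, i.e. 6.7 map units.

6.7 map units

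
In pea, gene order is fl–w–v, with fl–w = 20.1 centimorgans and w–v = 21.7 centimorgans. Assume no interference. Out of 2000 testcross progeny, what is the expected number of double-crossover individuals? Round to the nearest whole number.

Map distances give recombination frequencies of 0.201 and 0.217 for the two intervals.
With no interference, expected double-crossover frequency = 0.201 × 0.217 = 0.04362.
Expected number = 0.04362 × 2000 = 87.23 ≈ 87.

87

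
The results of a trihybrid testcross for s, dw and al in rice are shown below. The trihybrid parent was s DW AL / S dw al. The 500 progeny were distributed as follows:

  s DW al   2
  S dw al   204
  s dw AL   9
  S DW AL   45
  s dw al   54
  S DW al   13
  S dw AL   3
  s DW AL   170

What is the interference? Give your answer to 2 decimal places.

The two rarest classes, s DW al and S dw AL, are the double crossovers. Comparing them with the parentals, only the al allele has switched, so al is the middle locus and the order is s – al – dw.
s–al: (99 + 5)/500 = 0.2080; al–dw: (22 + 5)/500 = 0.0540.
Expected DCO frequency = 0.2080 × 0.0540 ≈ 0.01123; observed = 5/500 ≈ 0.01000.
Coefficient of coincidence = 0.01000/0.01123 ≈ 0.89; interference = 1 − 0.89 = 0.11.

0.11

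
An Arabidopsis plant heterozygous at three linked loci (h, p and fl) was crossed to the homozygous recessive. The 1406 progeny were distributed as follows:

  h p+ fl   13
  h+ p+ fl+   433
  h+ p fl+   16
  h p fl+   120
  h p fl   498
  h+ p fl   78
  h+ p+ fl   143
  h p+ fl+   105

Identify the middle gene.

p

The two most frequent reciprocal classes, h+ p+ fl+ and h p fl, are the parental types, so the F1 was h+ p+ fl+ / h p fl.
The two rarest classes, h+ p fl+ and h p+ fl, are the double crossovers. Comparing them with the parentals, only the p allele has switched, so p is the middle locus and the order is h – p – fl.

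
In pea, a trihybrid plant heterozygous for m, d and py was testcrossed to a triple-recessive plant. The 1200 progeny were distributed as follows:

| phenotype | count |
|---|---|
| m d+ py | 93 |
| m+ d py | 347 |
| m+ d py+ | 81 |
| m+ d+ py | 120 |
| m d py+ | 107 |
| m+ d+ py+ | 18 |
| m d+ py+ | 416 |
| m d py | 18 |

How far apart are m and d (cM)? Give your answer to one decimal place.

The two most frequent reciprocal classes, m d+ py+ and m+ d py, are the parental types, so the F1 was m d+ py+ / m+ d py.
The two rarest classes, m+ d+ py+ and m d py, are the double crossovers. Comparing them with the parentals, only the m allele has switched, so m is the middle locus and the order is py – m – d.
Crossovers in the m–d interval produce the single-crossover classes m d py+ and m+ d+ py (107 + 120 = 227) plus the double crossovers (36).
RF(m–d) = (227 + 36) / 1200 = 263/1200 = 0.2192 → 21.9 cM.

21.9 cM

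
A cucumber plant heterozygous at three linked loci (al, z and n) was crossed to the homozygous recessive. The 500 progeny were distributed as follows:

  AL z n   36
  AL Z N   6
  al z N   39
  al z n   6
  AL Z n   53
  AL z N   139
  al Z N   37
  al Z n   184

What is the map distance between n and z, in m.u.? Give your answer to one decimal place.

The two most frequent reciprocal classes, al Z n and AL z N, are the parental types, so the F1 was al Z n / AL z N.
The two rarest classes, al z n and AL Z N, are the double crossovers. Comparing them with the parentals, only the z allele has switched, so z is the middle locus and the order is al – z – n.
Crossovers in the z–n interval produce the single-crossover classes al Z N and AL z n (37 + 36 = 73) plus the double crossovers (12).
RF(z–n) = (73 + 12) / 500 = 85/500 = 0.1700 → 17.0 m.u.

17.0 m.u.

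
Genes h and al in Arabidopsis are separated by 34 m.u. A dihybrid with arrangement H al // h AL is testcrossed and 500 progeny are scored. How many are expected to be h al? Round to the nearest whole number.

A map distance of 34 m.u. corresponds to a recombination frequency of 0.340.
The F1 is H al / h AL, so h al is a recombinant gamete class with expected frequency r/2 = 0.340/2 = 0.1700.
Expected number = 0.1700 × 500 = 85.00 ≈ 85.

85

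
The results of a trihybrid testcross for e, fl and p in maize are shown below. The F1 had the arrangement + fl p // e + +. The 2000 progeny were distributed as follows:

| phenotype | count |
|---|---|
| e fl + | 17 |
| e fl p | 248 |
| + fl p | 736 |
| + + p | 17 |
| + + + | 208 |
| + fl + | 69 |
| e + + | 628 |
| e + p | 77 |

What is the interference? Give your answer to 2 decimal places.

The two rarest classes, + + p and e fl +, are the double crossovers. Comparing them with the parentals, only the fl allele has switched, so fl is the middle locus and the order is e – fl – p.
e–fl: (456 + 34)/2000 = 0.2450; fl–p: (146 + 34)/2000 = 0.0900.
Expected DCO frequency = 0.2450 × 0.0900 ≈ 0.02205; observed = 34/2000 ≈ 0.01700.
Coefficient of coincidence = 0.01700/0.02205 ≈ 0.77; interference = 1 − 0.77 = 0.23.

0.23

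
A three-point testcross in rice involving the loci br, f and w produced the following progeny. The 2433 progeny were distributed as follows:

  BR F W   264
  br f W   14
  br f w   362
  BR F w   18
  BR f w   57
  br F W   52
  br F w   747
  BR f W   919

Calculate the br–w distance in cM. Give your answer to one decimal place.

The two most frequent reciprocal classes, BR f W and br F w, are the parental types, so the F1 was BR f W / br F w.
The two rarest classes, br f W and BR F w, are the double crossovers. Comparing them with the parentals, only the br allele has switched, so br is the middle locus and the order is w – br – f.
Crossovers in the w–br interval produce the single-crossover classes BR f w and br F W (57 + 52 = 109) plus the double crossovers (32).
RF(w–br) = (109 + 32) / 2433 = 141/2433 = 0.0580 → 5.8 cM.

5.8 cM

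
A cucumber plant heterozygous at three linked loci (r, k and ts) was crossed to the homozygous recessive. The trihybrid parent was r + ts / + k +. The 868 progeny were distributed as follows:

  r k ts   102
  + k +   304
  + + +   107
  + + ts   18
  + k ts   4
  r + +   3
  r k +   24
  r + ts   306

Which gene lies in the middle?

The two rarest classes, r + + and + k ts, are the double crossovers. Comparing them with the parentals, only the ts allele has switched, so ts is the middle locus and the order is r – ts – k.

ts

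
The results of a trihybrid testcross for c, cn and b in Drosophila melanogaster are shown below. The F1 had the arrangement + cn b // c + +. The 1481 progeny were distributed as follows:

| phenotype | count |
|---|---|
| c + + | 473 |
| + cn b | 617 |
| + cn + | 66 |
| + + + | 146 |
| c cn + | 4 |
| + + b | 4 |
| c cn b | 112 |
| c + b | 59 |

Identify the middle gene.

The two rarest classes, + + b and c cn +, are the double crossovers. Comparing them with the parentals, only the cn allele has switched, so cn is the middle locus and the order is c – cn – b.

cn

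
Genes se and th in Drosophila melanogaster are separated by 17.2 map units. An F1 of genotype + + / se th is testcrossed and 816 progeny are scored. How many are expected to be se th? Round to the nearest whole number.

338

A map distance of 17.2 map units corresponds to a recombination frequency of 0.172.
The F1 is + + / se th, so se th is a parental gamete class with expected frequency (1 − r)/2 = 0.828/2 = 0.4140.
Expected number = 0.4140 × 816 = 337.82 ≈ 338.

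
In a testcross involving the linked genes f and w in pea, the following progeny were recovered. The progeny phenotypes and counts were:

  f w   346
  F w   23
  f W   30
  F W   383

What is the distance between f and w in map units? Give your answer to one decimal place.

6.8 map units

The two most frequent classes, F W (383) and f w (346), are the parental types, so the F1 was F W / f w.
The recombinant classes are F w and f W: 23 + 30 = 53.
Recombination frequency = 53/782 = 0.0678 ≈ 6.8%, i.e. 6.8 map units.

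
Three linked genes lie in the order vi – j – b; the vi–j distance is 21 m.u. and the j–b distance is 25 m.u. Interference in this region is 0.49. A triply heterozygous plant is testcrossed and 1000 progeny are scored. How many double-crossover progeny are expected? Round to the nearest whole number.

Map distances give recombination frequencies of 0.210 and 0.250 for the two intervals.
With interference 0.49 (so coincidence = 0.51), expected double-crossover frequency = 0.210 × 0.250 × 0.51 = 0.02678.
Expected number = 0.02678 × 1000 = 26.77 ≈ 27.

27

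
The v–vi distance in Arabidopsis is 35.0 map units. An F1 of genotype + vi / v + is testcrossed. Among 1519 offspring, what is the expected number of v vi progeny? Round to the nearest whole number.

266

A map distance of 35.0 map units corresponds to a recombination frequency of 0.350.
The F1 is + vi / v +, so v vi is a recombinant gamete class with expected frequency r/2 = 0.350/2 = 0.1750.
Expected number = 0.1750 × 1519 = 265.82 ≈ 266.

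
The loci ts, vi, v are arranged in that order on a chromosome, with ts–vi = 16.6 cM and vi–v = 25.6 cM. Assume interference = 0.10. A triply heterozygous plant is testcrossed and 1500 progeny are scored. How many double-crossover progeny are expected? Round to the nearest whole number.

Map distances give recombination frequencies of 0.166 and 0.256 for the two intervals.
With interference 0.10 (so coincidence = 0.90), expected double-crossover frequency = 0.166 × 0.256 × 0.90 = 0.03825.
Expected number = 0.03825 × 1500 = 57.37 ≈ 57.

57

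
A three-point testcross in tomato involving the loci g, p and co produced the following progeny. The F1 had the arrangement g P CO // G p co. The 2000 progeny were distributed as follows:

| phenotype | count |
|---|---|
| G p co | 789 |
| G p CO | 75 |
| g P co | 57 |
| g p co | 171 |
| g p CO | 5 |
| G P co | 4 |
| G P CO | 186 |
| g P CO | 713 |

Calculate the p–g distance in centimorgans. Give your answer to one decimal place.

The two rarest classes, g p CO and G P co, are the double crossovers. Comparing them with the parentals, only the p allele has switched, so p is the middle locus and the order is g – p – co.
Crossovers in the g–p interval produce the single-crossover classes G P CO and g p co (186 + 171 = 357) plus the double crossovers (9).
RF(g–p) = (357 + 9) / 2000 = 366/2000 = 0.1830 → 18.3 centimorgans.

18.3 centimorgans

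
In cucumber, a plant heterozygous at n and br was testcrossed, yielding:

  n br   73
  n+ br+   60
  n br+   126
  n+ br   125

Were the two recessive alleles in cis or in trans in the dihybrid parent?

trans

The two most frequent classes are n+ br (125) and n br+ (126); these are the parental (non-recombinant) types.
So the F1 carried n+ br on one chromosome and n br+ on the other — the recessive alleles are on opposite chromosomes (trans / repulsion).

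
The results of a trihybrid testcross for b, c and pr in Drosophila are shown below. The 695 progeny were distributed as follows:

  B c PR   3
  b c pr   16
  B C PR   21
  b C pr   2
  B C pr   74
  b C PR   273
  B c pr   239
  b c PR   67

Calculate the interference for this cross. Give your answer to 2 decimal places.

0.43

The two most frequent reciprocal classes, B c pr and b C PR, are the parental types, so the F1 was B c pr / b C PR.
The two rarest classes, B c PR and b C pr, are the double crossovers. Comparing them with the parentals, only the pr allele has switched, so pr is the middle locus and the order is b – pr – c.
b–pr: (37 + 5)/695 = 0.0604; pr–c: (141 + 5)/695 = 0.2101.
Expected DCO frequency = 0.0604 × 0.2101 ≈ 0.01269; observed = 5/695 ≈ 0.00719.
Coefficient of coincidence = 0.00719/0.01269 ≈ 0.57; interference = 1 − 0.57 = 0.43.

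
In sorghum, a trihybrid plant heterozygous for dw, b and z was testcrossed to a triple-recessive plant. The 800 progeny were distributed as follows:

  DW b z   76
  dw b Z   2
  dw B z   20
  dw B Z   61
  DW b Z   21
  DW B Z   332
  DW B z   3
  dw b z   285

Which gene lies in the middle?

z

The two most frequent reciprocal classes, DW B Z and dw b z, are the parental types, so the F1 was DW B Z / dw b z.
The two rarest classes, DW B z and dw b Z, are the double crossovers. Comparing them with the parentals, only the z allele has switched, so z is the middle locus and the order is dw – z – b.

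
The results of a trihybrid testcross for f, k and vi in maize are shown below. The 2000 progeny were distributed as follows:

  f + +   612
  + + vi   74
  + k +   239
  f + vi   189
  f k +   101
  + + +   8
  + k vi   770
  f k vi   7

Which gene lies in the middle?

f

The two most frequent reciprocal classes, f + + and + k vi, are the parental types, so the F1 was f + + / + k vi.
The two rarest classes, + + + and f k vi, are the double crossovers. Comparing them with the parentals, only the f allele has switched, so f is the middle locus and the order is k – f – vi.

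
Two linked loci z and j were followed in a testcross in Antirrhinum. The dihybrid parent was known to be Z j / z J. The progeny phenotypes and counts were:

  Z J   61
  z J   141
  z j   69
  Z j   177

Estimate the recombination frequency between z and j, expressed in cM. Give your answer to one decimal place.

The recombinant classes are Z J and z j: 61 + 69 = 130.
Recombination frequency = 130/448 = 0.2902 ≈ 29.0%, i.e. 29.0 cM.

29.0 cM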